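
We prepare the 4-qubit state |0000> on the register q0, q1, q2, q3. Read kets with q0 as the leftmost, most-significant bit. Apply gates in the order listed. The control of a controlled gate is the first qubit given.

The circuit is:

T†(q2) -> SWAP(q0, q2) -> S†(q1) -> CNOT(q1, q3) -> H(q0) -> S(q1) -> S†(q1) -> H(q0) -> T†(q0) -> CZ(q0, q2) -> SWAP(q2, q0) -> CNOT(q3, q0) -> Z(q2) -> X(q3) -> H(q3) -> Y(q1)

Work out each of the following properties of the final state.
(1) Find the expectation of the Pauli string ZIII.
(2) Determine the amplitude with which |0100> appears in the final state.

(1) In the final state, ZIII has expectation 1.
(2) The amplitude on |0100> is sqrt(2)*I/2.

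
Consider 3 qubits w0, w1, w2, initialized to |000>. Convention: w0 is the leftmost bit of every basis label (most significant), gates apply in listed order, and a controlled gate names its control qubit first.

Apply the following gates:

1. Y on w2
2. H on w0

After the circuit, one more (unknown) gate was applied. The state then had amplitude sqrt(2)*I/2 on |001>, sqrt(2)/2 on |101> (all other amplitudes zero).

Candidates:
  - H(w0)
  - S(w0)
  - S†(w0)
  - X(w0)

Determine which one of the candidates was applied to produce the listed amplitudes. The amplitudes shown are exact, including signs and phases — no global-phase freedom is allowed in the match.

It was S†(w0) that produced the state shown.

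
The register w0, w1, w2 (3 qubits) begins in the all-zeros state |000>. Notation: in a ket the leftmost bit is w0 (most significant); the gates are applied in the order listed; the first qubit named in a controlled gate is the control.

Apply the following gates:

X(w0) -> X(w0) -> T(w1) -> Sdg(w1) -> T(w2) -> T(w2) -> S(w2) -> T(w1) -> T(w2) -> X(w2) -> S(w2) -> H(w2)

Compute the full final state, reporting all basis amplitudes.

The final amplitudes are sqrt(2)*I/2 on |000>, -sqrt(2)*I/2 on |001>, and 0 on every other basis state.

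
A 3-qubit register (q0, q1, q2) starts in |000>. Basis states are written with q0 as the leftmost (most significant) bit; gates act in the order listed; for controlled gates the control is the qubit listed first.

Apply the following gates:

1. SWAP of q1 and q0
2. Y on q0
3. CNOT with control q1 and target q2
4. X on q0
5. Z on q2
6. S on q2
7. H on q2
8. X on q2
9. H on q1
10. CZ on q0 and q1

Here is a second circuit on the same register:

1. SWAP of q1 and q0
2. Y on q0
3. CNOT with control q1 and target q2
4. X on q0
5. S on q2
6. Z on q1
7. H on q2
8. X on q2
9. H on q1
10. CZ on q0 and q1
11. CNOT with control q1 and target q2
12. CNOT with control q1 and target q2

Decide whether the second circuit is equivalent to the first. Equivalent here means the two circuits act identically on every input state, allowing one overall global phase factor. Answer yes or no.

No: there is an input state on which the two circuits produce genuinely different outputs (not merely differing by a phase).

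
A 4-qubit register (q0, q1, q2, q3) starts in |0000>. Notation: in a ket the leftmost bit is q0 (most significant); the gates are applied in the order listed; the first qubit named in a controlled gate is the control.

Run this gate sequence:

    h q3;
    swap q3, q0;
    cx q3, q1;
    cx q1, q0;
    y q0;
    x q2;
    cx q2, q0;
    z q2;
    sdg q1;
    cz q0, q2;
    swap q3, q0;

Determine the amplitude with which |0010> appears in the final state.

The final state's coefficient on |0010> equals -sqrt(2)*I/2.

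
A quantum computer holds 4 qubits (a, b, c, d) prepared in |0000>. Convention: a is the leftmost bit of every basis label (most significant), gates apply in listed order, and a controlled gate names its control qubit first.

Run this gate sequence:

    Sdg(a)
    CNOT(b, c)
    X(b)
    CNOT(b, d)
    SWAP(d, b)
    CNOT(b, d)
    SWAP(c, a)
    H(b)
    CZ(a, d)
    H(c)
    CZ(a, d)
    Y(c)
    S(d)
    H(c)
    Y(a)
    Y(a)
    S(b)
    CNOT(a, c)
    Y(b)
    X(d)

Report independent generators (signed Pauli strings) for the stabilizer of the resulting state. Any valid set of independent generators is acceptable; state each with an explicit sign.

One valid set of independent stabilizer generators is -IYII, +ZIII, -IIZI, -IIIZ (any independent generating set of the same group is equally correct).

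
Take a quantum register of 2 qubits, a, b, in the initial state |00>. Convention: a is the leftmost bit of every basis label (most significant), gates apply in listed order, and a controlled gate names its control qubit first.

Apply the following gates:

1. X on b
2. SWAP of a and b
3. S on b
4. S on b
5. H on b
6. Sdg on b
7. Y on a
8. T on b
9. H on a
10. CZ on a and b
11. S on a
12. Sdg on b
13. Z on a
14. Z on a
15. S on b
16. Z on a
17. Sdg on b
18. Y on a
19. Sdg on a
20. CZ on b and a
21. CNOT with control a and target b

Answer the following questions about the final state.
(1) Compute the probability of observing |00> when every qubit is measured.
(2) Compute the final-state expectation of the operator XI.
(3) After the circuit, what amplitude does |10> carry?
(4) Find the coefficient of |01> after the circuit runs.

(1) Outcome |00> occurs with probability 1/4. Key observation: the block from step 12 through step 15 cancels to the identity and can be dropped.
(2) The observable XI averages to -sqrt(2)/2.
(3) The final state's coefficient on |10> equals -exp(3*I*pi/4)/2.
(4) The final state's coefficient on |01> equals exp(3*I*pi/4)/2.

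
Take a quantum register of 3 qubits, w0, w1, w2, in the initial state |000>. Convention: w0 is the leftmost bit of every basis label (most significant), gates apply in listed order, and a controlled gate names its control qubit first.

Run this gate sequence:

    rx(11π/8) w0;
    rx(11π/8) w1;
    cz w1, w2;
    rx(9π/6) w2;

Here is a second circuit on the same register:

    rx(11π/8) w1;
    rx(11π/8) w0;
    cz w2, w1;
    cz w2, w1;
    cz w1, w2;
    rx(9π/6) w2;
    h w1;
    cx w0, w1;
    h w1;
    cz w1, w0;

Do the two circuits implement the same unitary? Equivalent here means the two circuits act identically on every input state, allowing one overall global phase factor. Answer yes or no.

Yes: on every input state the two circuits agree up to one overall phase factor.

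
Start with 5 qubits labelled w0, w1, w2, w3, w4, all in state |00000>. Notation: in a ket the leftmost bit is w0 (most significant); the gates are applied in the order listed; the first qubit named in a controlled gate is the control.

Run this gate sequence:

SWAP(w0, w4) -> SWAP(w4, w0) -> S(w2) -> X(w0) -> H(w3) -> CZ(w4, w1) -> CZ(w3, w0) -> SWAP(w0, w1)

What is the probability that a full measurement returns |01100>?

Outcome |01100> occurs with probability 0.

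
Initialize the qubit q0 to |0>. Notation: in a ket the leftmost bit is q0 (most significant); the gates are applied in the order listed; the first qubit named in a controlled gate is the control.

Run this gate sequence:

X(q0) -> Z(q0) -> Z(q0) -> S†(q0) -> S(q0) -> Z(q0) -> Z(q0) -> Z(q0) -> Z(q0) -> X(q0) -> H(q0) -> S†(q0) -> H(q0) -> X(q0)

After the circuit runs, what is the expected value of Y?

In the final state, Y has expectation -1. Key observation: the block from step 2 through step 7 cancels to the identity and can be dropped.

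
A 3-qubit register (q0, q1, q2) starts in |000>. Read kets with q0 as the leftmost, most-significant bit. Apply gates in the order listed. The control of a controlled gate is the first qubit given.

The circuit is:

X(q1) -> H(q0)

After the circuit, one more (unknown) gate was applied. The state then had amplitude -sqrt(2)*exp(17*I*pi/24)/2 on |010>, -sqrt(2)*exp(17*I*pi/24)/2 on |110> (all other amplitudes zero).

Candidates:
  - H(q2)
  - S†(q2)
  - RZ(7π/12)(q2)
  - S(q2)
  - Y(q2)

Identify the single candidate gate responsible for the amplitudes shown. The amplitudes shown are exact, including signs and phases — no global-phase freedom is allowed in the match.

The applied gate was RZ(7π/12)(q2).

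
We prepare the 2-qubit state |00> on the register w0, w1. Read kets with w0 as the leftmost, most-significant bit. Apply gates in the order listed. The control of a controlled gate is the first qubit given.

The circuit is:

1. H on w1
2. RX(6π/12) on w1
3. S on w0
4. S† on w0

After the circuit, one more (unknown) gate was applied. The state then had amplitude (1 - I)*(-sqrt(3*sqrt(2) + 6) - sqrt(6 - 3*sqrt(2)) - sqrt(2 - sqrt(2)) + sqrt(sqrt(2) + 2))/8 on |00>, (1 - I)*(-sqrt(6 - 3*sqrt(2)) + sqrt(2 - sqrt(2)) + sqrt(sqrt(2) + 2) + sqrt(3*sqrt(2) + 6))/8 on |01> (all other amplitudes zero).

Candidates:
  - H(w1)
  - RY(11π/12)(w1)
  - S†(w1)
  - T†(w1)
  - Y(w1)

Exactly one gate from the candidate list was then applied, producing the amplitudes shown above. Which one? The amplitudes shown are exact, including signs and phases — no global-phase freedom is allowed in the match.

It was RY(11π/12)(w1) that produced the state shown. Key observation: the block from step 3 through step 4 cancels to the identity and can be dropped.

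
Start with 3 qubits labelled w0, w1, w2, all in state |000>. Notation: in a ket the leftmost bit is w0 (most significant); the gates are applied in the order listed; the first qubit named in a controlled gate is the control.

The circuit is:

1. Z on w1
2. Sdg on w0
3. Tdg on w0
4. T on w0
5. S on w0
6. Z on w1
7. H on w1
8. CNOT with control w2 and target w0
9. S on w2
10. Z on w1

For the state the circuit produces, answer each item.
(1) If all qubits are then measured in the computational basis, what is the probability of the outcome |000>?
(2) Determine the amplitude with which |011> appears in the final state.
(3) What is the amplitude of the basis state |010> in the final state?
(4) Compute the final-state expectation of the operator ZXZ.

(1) The probability of measuring |000> is 1/2. Key observation: the block from step 1 through step 6 cancels to the identity and can be dropped.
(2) The amplitude on |011> is 0.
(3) The amplitude on |010> is -sqrt(2)/2.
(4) The observable ZXZ averages to -1.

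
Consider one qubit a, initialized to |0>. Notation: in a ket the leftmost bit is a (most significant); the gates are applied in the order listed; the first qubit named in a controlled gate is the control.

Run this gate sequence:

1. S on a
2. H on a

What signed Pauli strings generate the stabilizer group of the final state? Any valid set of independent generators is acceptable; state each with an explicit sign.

The final state is stabilized by the group generated by +X; other independent generating sets are equally valid.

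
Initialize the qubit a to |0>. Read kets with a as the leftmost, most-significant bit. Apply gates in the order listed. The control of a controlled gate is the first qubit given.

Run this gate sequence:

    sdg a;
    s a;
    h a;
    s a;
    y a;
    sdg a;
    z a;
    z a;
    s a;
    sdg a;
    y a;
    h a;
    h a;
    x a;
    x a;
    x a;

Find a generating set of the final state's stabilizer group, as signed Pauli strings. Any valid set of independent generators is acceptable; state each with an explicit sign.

The final state is stabilized by the group generated by -X; other independent generating sets are equally valid.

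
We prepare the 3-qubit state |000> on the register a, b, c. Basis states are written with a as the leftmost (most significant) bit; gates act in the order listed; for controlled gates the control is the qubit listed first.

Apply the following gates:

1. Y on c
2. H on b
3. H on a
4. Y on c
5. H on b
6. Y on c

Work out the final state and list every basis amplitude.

The resulting statevector has amplitude sqrt(2)*I/2 on |001>, sqrt(2)*I/2 on |101>, and 0 on every other basis state.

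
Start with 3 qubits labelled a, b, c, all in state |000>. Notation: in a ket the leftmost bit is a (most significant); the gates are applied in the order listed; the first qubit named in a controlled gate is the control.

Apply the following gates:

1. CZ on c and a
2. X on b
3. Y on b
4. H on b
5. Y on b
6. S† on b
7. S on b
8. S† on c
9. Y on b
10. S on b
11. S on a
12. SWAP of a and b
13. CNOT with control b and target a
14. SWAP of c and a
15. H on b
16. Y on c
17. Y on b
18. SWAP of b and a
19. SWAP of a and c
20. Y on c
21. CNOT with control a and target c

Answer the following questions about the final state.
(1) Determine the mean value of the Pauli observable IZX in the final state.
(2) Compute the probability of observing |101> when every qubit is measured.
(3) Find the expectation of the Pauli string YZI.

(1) In the final state, IZX has expectation 1.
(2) A full measurement returns |101> with probability 1/4.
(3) The expectation value of YZI is 1.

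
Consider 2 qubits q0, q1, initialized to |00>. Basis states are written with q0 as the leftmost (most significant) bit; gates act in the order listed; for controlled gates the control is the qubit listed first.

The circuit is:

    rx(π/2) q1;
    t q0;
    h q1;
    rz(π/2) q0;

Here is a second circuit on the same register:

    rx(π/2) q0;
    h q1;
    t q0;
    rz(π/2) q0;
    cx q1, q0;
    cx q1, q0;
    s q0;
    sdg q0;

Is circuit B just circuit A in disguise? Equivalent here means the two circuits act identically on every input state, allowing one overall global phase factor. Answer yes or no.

No: there is an input state on which the two circuits produce genuinely different outputs (not merely differing by a phase).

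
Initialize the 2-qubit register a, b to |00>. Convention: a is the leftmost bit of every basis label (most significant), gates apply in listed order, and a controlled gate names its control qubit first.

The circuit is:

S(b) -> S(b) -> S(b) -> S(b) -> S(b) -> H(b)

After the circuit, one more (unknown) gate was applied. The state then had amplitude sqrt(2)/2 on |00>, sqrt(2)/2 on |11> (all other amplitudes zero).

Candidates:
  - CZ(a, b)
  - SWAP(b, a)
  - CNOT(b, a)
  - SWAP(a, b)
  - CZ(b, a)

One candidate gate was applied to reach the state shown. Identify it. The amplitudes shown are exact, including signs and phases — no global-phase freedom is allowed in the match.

It was CNOT(b, a) that produced the state shown. Key observation: steps 1-4 multiply out to the identity, so the circuit reduces to the remaining gates.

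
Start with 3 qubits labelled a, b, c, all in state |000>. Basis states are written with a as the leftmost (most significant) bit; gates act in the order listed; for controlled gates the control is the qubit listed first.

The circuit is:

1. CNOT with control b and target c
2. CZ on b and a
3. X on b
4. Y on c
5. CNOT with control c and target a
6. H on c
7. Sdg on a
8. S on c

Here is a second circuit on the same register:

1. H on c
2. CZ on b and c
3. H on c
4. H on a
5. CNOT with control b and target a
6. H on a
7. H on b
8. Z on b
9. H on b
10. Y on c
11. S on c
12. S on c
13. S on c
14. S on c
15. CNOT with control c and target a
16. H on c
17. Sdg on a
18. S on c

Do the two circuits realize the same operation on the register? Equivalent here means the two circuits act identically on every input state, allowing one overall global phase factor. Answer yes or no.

Yes: on every input state the two circuits agree up to one overall phase factor.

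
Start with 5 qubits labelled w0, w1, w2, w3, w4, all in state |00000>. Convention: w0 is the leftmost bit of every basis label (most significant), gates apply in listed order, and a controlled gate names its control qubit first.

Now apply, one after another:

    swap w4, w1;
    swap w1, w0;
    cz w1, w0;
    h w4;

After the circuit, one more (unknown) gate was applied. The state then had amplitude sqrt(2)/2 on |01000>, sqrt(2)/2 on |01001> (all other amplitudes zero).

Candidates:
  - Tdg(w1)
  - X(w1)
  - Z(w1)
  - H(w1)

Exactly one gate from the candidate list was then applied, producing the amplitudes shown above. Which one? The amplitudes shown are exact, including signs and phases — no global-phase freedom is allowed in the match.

It was X(w1) that produced the state shown.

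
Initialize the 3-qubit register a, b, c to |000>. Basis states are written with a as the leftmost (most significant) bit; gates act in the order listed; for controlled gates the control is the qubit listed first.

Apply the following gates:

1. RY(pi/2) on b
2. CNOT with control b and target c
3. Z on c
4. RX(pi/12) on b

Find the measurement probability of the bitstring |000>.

Outcome |000> occurs with probability sqrt(2)/16 + sqrt(6)/16 + 1/4.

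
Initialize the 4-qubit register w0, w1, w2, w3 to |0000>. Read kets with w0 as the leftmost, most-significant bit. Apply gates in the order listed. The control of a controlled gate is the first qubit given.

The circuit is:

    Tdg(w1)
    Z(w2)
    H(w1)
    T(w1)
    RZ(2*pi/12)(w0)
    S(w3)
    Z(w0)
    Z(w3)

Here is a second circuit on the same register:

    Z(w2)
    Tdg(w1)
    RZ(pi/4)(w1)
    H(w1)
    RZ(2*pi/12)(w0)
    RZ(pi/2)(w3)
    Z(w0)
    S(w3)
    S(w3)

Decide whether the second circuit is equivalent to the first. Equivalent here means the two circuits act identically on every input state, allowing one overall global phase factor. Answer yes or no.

No — the two circuits implement different unitaries, even allowing a global phase.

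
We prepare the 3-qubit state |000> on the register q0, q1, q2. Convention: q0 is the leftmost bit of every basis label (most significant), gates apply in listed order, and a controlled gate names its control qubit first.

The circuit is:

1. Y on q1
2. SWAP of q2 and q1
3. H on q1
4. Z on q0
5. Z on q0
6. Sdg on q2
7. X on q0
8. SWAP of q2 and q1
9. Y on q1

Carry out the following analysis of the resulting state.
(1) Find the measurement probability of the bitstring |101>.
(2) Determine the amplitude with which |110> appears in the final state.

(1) The probability of measuring |101> is 1/2.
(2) The final state's coefficient on |110> equals 0.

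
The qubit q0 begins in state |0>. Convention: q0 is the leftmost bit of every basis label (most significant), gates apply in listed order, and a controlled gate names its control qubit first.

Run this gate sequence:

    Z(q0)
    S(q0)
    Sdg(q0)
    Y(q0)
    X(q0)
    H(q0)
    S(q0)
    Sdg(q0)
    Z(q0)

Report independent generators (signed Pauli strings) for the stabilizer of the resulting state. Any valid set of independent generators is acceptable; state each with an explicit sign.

The final state is stabilized by the group generated by -X; other independent generating sets are equally valid.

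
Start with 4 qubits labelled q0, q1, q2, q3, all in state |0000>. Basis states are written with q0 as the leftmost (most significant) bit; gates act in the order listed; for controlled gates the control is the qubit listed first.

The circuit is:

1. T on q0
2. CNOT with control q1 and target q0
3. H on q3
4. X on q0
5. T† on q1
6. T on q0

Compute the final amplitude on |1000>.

The final state's coefficient on |1000> equals sqrt(2)*exp(I*pi/4)/2.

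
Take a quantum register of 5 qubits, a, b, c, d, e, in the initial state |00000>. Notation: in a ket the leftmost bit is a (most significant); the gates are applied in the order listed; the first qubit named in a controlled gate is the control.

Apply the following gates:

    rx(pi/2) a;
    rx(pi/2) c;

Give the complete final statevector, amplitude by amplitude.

The resulting statevector has amplitude 1/2 on |00000>, -I/2 on |00100>, -I/2 on |10000>, -1/2 on |10100>, and 0 on every other basis state.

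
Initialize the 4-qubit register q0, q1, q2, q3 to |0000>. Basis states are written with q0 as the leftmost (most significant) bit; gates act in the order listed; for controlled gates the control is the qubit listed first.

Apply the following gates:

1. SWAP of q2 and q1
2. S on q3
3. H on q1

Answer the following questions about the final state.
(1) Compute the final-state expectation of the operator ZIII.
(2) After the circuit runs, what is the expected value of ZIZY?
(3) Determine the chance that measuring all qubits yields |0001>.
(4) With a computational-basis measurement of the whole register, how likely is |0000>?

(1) The observable ZIII averages to 1.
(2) The observable ZIZY averages to 0.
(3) Outcome |0001> occurs with probability 0.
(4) A full measurement returns |0000> with probability 1/2.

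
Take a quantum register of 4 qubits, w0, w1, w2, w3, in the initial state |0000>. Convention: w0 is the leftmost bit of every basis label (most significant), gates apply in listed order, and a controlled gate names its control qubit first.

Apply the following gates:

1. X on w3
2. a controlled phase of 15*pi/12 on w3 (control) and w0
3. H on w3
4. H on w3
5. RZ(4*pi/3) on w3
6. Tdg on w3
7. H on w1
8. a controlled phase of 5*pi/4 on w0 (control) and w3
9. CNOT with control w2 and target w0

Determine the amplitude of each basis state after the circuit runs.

The resulting statevector has amplitude sqrt(2)*exp(5*I*pi/12)/2 on |0001>, sqrt(2)*exp(5*I*pi/12)/2 on |0101>, and 0 on every other basis state.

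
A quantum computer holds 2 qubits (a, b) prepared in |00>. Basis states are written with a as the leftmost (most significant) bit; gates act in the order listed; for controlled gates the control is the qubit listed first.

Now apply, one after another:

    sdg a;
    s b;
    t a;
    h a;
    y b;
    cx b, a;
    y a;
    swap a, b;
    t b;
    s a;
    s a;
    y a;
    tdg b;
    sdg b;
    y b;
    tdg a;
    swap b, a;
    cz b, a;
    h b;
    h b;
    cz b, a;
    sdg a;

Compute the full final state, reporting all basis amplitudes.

After the circuit, the state carries amplitude sqrt(2)*I/2 on |00>, 0 on |01>, sqrt(2)*I/2 on |10>, 0 on |11>. Key observation: gates 18-21 undo each other exactly, leaving only the rest of the circuit to track.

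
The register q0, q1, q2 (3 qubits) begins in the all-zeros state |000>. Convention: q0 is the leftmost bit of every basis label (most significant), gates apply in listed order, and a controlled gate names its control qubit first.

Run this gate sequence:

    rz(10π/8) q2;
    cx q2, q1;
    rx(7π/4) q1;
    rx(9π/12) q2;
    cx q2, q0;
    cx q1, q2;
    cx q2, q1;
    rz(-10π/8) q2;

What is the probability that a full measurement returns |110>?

A full measurement returns |110> with probability 1/8.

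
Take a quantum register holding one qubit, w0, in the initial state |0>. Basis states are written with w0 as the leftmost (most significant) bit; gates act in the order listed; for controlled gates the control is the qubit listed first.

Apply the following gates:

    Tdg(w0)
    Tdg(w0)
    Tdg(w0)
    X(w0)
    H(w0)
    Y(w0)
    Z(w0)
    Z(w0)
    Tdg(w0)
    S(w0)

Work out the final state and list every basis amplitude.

The resulting statevector has amplitude sqrt(2)*I/2 on |0>, sqrt(2)*exp(3*I*pi/4)/2 on |1>.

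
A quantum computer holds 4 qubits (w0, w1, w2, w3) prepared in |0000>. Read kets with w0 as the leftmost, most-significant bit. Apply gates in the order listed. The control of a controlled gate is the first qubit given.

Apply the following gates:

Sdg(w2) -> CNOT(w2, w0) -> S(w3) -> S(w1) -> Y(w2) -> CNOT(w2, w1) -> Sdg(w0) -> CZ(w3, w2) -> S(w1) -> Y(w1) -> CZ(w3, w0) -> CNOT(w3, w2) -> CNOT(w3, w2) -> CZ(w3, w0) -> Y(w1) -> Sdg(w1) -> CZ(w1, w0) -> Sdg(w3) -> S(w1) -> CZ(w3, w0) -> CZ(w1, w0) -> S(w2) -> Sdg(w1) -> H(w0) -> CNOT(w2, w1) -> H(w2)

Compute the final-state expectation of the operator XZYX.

The expectation value of XZYX is 0. Key observation: steps 9-16 multiply out to the identity, so the circuit reduces to the remaining gates.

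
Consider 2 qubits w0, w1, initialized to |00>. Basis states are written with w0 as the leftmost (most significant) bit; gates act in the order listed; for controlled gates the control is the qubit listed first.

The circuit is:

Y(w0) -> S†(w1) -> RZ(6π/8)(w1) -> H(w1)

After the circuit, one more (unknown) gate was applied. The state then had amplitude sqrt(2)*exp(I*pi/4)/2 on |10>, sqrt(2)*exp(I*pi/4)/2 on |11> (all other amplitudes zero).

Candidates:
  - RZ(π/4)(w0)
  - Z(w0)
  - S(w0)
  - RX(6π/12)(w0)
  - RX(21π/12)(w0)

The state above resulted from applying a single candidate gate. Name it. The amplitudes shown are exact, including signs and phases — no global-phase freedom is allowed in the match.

The applied gate was RZ(π/4)(w0).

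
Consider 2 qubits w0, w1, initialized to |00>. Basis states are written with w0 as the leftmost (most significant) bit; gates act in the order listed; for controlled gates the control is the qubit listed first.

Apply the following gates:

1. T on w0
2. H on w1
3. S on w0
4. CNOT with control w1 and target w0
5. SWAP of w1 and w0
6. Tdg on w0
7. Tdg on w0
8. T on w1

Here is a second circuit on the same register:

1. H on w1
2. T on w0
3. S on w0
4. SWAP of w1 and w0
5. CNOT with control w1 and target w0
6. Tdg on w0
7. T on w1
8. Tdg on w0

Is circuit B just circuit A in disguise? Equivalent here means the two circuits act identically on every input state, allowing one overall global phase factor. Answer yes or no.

No — the two circuits implement different unitaries, even allowing a global phase.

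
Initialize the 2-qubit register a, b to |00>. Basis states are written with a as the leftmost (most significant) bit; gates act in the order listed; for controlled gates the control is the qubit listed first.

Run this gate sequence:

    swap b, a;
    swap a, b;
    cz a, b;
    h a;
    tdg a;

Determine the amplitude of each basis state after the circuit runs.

After the circuit, the state carries amplitude sqrt(2)/2 on |00>, 0 on |01>, -sqrt(2)*exp(3*I*pi/4)/2 on |10>, 0 on |11>.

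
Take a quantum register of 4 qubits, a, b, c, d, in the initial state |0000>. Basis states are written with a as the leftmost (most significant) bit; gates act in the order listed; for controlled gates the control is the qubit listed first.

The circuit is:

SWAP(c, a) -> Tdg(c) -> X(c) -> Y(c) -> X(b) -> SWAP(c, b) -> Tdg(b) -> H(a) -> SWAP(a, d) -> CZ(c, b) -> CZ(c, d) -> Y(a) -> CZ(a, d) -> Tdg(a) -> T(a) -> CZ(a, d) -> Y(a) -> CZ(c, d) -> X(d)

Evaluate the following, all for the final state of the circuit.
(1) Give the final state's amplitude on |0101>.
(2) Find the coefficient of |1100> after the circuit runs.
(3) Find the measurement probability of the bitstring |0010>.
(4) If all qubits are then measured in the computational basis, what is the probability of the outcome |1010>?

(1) The final state's coefficient on |0101> equals 0. Key observation: the block from step 11 through step 18 cancels to the identity and can be dropped.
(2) The final state's coefficient on |1100> equals 0.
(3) The probability of measuring |0010> is 1/2.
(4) The probability of measuring |1010> is 0.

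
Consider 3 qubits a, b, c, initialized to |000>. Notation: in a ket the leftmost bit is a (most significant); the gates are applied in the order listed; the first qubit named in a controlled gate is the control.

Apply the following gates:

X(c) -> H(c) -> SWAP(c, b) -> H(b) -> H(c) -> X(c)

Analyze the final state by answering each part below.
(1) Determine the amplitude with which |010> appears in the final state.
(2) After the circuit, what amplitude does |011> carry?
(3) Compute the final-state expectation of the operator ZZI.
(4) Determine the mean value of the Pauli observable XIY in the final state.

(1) The final state's coefficient on |010> equals sqrt(2)/2.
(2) The amplitude on |011> is sqrt(2)/2.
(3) The observable ZZI averages to -1.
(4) The observable XIY averages to 0.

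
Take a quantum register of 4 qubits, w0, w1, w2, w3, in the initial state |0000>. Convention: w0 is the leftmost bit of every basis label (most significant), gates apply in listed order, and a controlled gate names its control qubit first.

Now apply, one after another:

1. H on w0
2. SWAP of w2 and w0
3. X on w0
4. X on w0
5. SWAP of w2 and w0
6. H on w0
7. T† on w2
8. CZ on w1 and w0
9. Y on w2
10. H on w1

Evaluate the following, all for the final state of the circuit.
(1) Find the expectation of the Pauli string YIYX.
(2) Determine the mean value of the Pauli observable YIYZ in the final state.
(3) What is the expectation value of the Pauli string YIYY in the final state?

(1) The expectation value of YIYX is 0. Key observation: gates 1-6 undo each other exactly, leaving only the rest of the circuit to track.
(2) In the final state, YIYZ has expectation 0.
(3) The expectation value of YIYY is 0.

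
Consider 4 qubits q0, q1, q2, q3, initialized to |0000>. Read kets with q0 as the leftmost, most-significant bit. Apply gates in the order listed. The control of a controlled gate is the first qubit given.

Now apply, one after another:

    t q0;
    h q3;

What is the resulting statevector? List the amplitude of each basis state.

The final amplitudes are sqrt(2)/2 on |0000>, sqrt(2)/2 on |0001>, and 0 on every other basis state.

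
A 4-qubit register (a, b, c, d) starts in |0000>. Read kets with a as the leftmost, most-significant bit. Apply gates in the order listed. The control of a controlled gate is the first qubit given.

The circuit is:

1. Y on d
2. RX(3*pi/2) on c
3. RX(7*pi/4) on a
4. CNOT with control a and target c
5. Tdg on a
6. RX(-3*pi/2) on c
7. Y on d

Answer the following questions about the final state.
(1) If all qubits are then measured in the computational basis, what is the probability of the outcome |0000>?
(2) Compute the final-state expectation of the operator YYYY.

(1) A full measurement returns |0000> with probability sqrt(2)/4 + 1/2.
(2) The expectation value of YYYY is 0.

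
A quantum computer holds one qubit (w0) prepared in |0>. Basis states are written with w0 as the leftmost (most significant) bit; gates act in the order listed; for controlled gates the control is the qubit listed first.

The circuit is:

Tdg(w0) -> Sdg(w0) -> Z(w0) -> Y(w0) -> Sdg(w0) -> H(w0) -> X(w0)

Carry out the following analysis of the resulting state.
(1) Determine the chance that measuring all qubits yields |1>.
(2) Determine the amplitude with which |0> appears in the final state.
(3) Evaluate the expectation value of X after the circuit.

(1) The probability of measuring |1> is 1/2.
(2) The amplitude on |0> is -sqrt(2)/2.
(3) In the final state, X has expectation -1.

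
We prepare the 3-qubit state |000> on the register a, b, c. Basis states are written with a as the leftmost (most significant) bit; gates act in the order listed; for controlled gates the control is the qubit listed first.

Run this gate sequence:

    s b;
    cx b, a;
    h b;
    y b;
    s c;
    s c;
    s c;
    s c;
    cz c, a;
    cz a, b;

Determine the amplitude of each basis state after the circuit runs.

The final amplitudes are -sqrt(2)*I/2 on |000>, sqrt(2)*I/2 on |010>, and 0 on every other basis state. Key observation: the block from step 5 through step 8 cancels to the identity and can be dropped.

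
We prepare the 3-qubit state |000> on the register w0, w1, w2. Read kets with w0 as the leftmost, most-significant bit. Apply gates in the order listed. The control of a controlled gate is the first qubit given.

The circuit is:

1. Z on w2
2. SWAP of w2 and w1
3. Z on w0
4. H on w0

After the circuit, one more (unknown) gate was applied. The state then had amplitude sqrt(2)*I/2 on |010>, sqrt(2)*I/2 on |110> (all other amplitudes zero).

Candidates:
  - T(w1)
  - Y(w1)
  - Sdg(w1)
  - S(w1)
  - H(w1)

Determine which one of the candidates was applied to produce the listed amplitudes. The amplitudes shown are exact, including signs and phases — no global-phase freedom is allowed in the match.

The unique candidate consistent with the amplitudes is Y(w1).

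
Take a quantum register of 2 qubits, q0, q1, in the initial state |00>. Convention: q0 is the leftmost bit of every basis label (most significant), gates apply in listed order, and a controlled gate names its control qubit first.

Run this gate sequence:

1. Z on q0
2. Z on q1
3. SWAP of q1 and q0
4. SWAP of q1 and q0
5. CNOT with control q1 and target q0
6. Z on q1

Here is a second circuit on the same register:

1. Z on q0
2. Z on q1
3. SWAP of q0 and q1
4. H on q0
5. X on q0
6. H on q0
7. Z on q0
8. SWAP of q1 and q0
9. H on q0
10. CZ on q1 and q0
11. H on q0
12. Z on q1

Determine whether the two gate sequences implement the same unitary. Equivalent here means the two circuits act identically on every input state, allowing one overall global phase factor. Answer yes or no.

Yes: on every input state the two circuits agree up to one overall phase factor.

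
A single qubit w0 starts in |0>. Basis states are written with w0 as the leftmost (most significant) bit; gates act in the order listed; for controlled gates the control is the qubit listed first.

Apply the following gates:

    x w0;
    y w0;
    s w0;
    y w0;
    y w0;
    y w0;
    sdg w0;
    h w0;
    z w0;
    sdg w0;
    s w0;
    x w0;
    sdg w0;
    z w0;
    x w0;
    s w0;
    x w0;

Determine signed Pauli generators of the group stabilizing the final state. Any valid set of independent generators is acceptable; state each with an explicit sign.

One valid set of independent stabilizer generators is +X (any independent generating set of the same group is equally correct).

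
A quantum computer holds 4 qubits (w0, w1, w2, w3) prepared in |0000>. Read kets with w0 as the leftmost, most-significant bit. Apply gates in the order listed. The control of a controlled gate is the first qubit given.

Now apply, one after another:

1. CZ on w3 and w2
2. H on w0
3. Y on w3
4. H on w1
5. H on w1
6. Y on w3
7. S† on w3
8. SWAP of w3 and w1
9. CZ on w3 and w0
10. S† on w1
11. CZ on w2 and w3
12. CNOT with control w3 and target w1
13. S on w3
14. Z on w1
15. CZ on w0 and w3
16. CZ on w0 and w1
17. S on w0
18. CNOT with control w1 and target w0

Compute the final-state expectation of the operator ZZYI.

In the final state, ZZYI has expectation 0. Key observation: steps 3-6 multiply out to the identity, so the circuit reduces to the remaining gates.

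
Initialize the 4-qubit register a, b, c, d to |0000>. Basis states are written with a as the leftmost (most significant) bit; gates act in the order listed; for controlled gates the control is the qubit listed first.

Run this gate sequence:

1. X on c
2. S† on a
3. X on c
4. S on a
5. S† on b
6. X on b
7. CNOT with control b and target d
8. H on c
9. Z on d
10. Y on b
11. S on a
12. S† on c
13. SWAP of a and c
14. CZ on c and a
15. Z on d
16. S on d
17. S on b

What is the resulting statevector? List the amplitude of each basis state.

The final amplitudes are sqrt(2)/2 on |0001>, -sqrt(2)*I/2 on |1001>, and 0 on every other basis state.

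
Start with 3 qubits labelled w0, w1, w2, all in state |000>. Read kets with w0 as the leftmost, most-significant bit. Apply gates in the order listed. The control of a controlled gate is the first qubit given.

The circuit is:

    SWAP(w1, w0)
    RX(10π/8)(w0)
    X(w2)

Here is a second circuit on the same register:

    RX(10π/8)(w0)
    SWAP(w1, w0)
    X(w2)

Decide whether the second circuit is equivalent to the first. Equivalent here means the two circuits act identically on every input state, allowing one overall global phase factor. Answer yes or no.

No, they are not equivalent — no single phase factor reconciles the two unitaries.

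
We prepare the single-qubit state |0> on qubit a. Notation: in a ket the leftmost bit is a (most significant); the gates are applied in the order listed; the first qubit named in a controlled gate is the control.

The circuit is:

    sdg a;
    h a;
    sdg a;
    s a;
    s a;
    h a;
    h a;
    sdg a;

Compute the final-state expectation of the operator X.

The observable X averages to 1. Key observation: the block from step 5 through step 8 cancels to the identity and can be dropped.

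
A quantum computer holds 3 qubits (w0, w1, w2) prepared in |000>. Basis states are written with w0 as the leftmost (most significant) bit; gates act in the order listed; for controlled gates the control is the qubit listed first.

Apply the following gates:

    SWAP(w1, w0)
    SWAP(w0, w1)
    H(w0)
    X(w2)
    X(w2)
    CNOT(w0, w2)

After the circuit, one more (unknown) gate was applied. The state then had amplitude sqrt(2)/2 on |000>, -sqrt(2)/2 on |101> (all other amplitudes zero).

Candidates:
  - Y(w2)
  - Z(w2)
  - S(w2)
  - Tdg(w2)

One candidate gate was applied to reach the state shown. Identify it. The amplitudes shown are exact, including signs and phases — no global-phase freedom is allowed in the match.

The applied gate was Z(w2). Key observation: steps 4-5 multiply out to the identity, so the circuit reduces to the remaining gates.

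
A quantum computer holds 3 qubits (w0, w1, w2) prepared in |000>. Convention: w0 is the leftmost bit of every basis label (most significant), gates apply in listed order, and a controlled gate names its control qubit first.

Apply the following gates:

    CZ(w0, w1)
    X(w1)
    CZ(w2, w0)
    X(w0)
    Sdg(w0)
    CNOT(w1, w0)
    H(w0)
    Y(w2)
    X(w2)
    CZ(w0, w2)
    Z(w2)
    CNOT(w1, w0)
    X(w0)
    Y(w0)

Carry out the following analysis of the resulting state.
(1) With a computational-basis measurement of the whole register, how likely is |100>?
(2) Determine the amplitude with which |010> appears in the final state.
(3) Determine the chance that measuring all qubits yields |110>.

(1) Outcome |100> occurs with probability 0.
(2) The final state's coefficient on |010> equals -sqrt(2)*I/2.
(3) A full measurement returns |110> with probability 1/2.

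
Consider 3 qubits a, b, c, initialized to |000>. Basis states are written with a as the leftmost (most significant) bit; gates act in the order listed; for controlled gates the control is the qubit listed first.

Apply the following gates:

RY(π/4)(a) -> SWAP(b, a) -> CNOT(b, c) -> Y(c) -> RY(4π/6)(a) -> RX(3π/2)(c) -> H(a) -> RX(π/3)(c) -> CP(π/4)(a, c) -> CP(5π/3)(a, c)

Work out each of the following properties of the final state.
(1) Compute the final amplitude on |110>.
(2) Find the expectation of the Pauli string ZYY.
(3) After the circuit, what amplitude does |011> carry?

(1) The final state's coefficient on |110> equals -I*sqrt(2 - sqrt(2))/8.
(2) The expectation value of ZYY is -sqrt(6)/8 - 3*sqrt(2)/16 - sqrt(3)/32 + 3/32.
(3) The amplitude on |011> is -sqrt(2 - sqrt(2))/8.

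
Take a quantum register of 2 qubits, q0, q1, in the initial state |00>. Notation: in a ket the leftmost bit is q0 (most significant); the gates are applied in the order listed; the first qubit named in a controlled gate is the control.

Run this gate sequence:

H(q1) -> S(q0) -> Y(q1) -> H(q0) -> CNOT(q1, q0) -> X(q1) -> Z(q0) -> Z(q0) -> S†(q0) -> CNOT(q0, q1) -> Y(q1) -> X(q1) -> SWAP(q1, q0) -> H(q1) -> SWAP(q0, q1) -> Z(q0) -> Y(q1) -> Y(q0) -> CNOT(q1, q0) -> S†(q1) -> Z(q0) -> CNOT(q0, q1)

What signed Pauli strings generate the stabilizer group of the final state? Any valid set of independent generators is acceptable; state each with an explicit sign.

The final state is stabilized by the group generated by -YZ, -ZX; other independent generating sets are equally valid.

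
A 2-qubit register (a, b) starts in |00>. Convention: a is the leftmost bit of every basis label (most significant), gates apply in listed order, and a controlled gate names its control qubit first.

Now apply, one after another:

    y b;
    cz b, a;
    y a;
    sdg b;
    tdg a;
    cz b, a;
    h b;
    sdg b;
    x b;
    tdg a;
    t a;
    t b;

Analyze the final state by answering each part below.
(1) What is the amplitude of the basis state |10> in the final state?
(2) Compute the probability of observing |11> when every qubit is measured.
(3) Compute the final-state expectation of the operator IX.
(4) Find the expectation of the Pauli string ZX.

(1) The final state's coefficient on |10> equals -sqrt(2)*exp(3*I*pi/4)/2.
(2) The probability of measuring |11> is 1/2.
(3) In the final state, IX has expectation sqrt(2)/2.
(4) The expectation value of ZX is -sqrt(2)/2.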